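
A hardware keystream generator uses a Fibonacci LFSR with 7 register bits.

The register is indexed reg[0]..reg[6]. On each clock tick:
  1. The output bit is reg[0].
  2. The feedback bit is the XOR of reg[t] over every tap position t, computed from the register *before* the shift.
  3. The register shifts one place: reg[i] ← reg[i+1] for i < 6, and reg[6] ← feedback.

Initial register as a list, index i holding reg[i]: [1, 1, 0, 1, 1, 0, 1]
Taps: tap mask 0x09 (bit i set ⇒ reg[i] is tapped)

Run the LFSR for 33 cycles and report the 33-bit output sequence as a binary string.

k : reg_k → out_k, fb_k
0: 1101101 → 1, fb=0
1: 1011010 → 1, fb=0
2: 0110100 → 0, fb=0
3: 1101000 → 1, fb=0
4: 1010000 → 1, fb=1
5: 0100001 → 0, fb=0
6: 1000010 → 1, fb=1
7: 0000101 → 0, fb=0
8: 0001010 → 0, fb=1
9: 0010101 → 0, fb=0
10: 0101010 → 0, fb=1
11: 1010101 → 1, fb=1
12: 0101011 → 0, fb=1
13: 1010111 → 1, fb=1
14: 0101111 → 0, fb=1
15: 1011111 → 1, fb=0
16: 0111110 → 0, fb=1
17: 1111101 → 1, fb=0
18: 1111010 → 1, fb=0
19: 1110100 → 1, fb=1
20: 1101001 → 1, fb=0
21: 1010010 → 1, fb=1
22: 0100101 → 0, fb=0
23: 1001010 → 1, fb=0
24: 0010100 → 0, fb=0
25: 0101000 → 0, fb=1
26: 1010001 → 1, fb=1
27: 0100011 → 0, fb=0
28: 1000110 → 1, fb=1
29: 0001101 → 0, fb=1
30: 0011011 → 0, fb=1
31: 0110111 → 0, fb=0
32: 1101110 → 1, fb=0

110110100001010101111101001010001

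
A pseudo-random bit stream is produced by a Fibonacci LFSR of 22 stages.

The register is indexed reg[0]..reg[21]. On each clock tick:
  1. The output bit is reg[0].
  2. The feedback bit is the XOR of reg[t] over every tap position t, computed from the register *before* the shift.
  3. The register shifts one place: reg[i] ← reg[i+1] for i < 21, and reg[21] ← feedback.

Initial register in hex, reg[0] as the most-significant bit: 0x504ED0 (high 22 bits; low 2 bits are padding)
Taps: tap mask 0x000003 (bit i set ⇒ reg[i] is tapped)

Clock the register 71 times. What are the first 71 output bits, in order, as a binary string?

01010000010011101101001111000011010011011101000100010111010110011100110

tick  register→output (feedback)
  0  0101000001001110110100→0 (1)
  1  1010000010011101101001→1 (1)
  2  0100000100111011010011→0 (1)
  3  1000001001110110100111→1 (1)
  4  0000010011101101001111→0 (0)
  5  0000100111011010011110→0 (0)
  6  0001001110110100111100→0 (0)
  7  0010011101101001111000→0 (0)
  8  0100111011010011110000→0 (1)
  9  1001110110100111100001→1 (1)
 10  0011101101001111000011→0 (0)
 11  0111011010011110000110→0 (1)
 12  1110110100111100001101→1 (0)
 13  1101101001111000011010→1 (0)
 14  1011010011110000110100→1 (1)
 15  0110100111100001101001→0 (1)
 16  1101001111000011010011→1 (0)
 17  1010011110000110100110→1 (1)
 18  0100111100001101001101→0 (1)
 19  1001111000011010011011→1 (1)
 20  0011110000110100110111→0 (0)
 21  0111100001101001101110→0 (1)
 22  1111000011010011011101→1 (0)
 23  1110000110100110111010→1 (0)
 24  1100001101001101110100→1 (0)
 25  1000011010011011101000→1 (1)
 26  0000110100110111010001→0 (0)
 27  0001101001101110100010→0 (0)
 28  0011010011011101000100→0 (0)
 29  0110100110111010001000→0 (1)
 30  1101001101110100010001→1 (0)
 31  1010011011101000100010→1 (1)
 32  0100110111010001000101→0 (1)
 33  1001101110100010001011→1 (1)
 34  0011011101000100010111→0 (0)
 35  0110111010001000101110→0 (1)
 36  1101110100010001011101→1 (0)
 37  1011101000100010111010→1 (1)
 38  0111010001000101110101→0 (1)
 39  1110100010001011101011→1 (0)
 40  1101000100010111010110→1 (0)
 41  1010001000101110101100→1 (1)
 42  0100010001011101011001→0 (1)
 43  1000100010111010110011→1 (1)
 44  0001000101110101100111→0 (0)
 45  0010001011101011001110→0 (0)
 46  0100010111010110011100→0 (1)
 47  1000101110101100111001→1 (1)
 48  0001011101011001110011→0 (0)
 49  0010111010110011100110→0 (0)
 50  0101110101100111001100→0 (1)
 51  1011101011001110011001→1 (1)
 52  0111010110011100110011→0 (1)
 53  1110101100111001100111→1 (0)
 54  1101011001110011001110→1 (0)
 55  1010110011100110011100→1 (1)
 56  0101100111001100111001→0 (1)
 57  1011001110011001110011→1 (1)
 58  0110011100110011100111→0 (1)
 59  1100111001100111001111→1 (0)
 60  1001110011001110011110→1 (1)
 61  0011100110011100111101→0 (0)
 62  0111001100111001111010→0 (1)
 63  1110011001110011110101→1 (0)
 64  1100110011100111101010→1 (0)
 65  1001100111001111010100→1 (1)
 66  0011001110011110101001→0 (0)
 67  0110011100111101010010→0 (1)
 68  1100111001111010100101→1 (0)
 69  1001110011110101001010→1 (1)
 70  0011100111101010010101→0 (0)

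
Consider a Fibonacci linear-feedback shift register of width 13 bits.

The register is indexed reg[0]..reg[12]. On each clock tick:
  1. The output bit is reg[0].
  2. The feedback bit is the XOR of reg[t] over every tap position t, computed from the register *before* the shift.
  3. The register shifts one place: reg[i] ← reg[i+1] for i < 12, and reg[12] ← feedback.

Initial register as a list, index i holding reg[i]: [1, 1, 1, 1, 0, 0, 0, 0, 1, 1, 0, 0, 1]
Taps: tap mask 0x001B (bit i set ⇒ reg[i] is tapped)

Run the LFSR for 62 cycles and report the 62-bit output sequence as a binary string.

11110000110011001101111111110011000001011110101111111110111000

step | reg (before) | out | fb
   0 | 1111000011001 | 1 | 1
   1 | 1110000110011 | 1 | 0
   2 | 1100001100110 | 1 | 0
   3 | 1000011001100 | 1 | 1
   4 | 0000110011001 | 0 | 1
   5 | 0001100110011 | 0 | 0
   6 | 0011001100110 | 0 | 1
   7 | 0110011001101 | 0 | 1
   8 | 1100110011011 | 1 | 1
   9 | 1001100110111 | 1 | 1
  10 | 0011001101111 | 0 | 1
  11 | 0110011011111 | 0 | 1
  12 | 1100110111111 | 1 | 1
  13 | 1001101111111 | 1 | 1
  14 | 0011011111111 | 0 | 1
  15 | 0110111111111 | 0 | 0
  16 | 1101111111110 | 1 | 0
  17 | 1011111111100 | 1 | 1
  18 | 0111111111001 | 0 | 1
  19 | 1111111110011 | 1 | 0
  20 | 1111111100110 | 1 | 0
  21 | 1111111001100 | 1 | 0
  22 | 1111110011000 | 1 | 0
  23 | 1111100110000 | 1 | 0
  24 | 1111001100000 | 1 | 1
  25 | 1110011000001 | 1 | 0
  26 | 1100110000010 | 1 | 1
  27 | 1001100000101 | 1 | 1
  28 | 0011000001011 | 0 | 1
  29 | 0110000010111 | 0 | 1
  30 | 1100000101111 | 1 | 0
  31 | 1000001011110 | 1 | 1
  32 | 0000010111101 | 0 | 0
  33 | 0000101111010 | 0 | 1
  34 | 0001011110101 | 0 | 1
  35 | 0010111101011 | 0 | 1
  36 | 0101111010111 | 0 | 1
  37 | 1011110101111 | 1 | 1
  38 | 0111101011111 | 0 | 1
  39 | 1111010111111 | 1 | 1
  40 | 1110101111111 | 1 | 1
  41 | 1101011111111 | 1 | 1
  42 | 1010111111111 | 1 | 0
  43 | 0101111111110 | 0 | 1
  44 | 1011111111101 | 1 | 1
  45 | 0111111111011 | 0 | 1
  46 | 1111111110111 | 1 | 0
  47 | 1111111101110 | 1 | 0
  48 | 1111111011100 | 1 | 0
  49 | 1111110111000 | 1 | 0
  50 | 1111101110000 | 1 | 0
  51 | 1111011100000 | 1 | 1
  52 | 1110111000001 | 1 | 1
  53 | 1101110000011 | 1 | 0
  54 | 1011100000110 | 1 | 1
  55 | 0111000001101 | 0 | 0
  56 | 1110000011010 | 1 | 0
  57 | 1100000110100 | 1 | 0
  58 | 1000001101000 | 1 | 1
  59 | 0000011010001 | 0 | 0
  60 | 0000110100010 | 0 | 1
  61 | 0001101000101 | 0 | 0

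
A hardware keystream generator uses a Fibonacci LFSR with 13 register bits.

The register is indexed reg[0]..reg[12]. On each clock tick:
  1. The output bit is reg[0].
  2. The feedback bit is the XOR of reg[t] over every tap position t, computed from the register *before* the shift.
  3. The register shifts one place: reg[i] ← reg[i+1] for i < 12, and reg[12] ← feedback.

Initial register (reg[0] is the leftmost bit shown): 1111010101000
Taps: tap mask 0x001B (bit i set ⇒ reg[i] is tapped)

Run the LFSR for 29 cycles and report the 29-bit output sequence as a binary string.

step | reg (before) | out | fb
   0 | 1111010101000 | 1 | 1
   1 | 1110101010001 | 1 | 1
   2 | 1101010100011 | 1 | 1
   3 | 1010101000111 | 1 | 0
   4 | 0101010001110 | 0 | 0
   5 | 1010100011100 | 1 | 0
   6 | 0101000111000 | 0 | 0
   7 | 1010001110000 | 1 | 1
   8 | 0100011100001 | 0 | 1
   9 | 1000111000011 | 1 | 0
  10 | 0001110000110 | 0 | 0
  11 | 0011100001100 | 0 | 0
  12 | 0111000011000 | 0 | 0
  13 | 1110000110000 | 1 | 0
  14 | 1100001100000 | 1 | 0
  15 | 1000011000000 | 1 | 1
  16 | 0000110000001 | 0 | 1
  17 | 0001100000011 | 0 | 0
  18 | 0011000000110 | 0 | 1
  19 | 0110000001101 | 0 | 1
  20 | 1100000011011 | 1 | 0
  21 | 1000000110110 | 1 | 1
  22 | 0000001101101 | 0 | 0
  23 | 0000011011010 | 0 | 0
  24 | 0000110110100 | 0 | 1
  25 | 0001101101001 | 0 | 0
  26 | 0011011010010 | 0 | 1
  27 | 0110110100101 | 0 | 0
  28 | 1101101001010 | 1 | 0

11110101010001110000110000001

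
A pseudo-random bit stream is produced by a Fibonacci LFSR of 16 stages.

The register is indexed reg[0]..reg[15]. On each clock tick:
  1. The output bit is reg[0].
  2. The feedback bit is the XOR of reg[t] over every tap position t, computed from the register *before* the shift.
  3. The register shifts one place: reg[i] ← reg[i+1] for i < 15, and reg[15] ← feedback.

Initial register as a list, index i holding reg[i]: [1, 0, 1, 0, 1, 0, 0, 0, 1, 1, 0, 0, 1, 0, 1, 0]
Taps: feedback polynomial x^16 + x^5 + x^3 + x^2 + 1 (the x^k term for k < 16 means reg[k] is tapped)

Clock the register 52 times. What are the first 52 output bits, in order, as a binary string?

1010100011001010010101001111101100111111101010011100

tick  register→output (feedback)
  0  1010100011001010→1 (0)
  1  0101000110010100→0 (1)
  2  1010001100101001→1 (0)
  3  0100011001010010→0 (1)
  4  1000110010100101→1 (0)
  5  0001100101001010→0 (1)
  6  0011001010010101→0 (0)
  7  0110010100101010→0 (0)
  8  1100101001010100→1 (1)
  9  1001010010101001→1 (1)
 10  0010100101010011→0 (1)
 11  0101001010100111→0 (1)
 12  1010010101001111→1 (1)
 13  0100101010011111→0 (0)
 14  1001010100111110→1 (1)
 15  0010101001111101→0 (1)
 16  0101010011111011→0 (0)
 17  1010100111110110→1 (0)
 18  0101001111101100→0 (1)
 19  1010011111011001→1 (1)
 20  0100111110110011→0 (1)
 21  1001111101100111→1 (1)
 22  0011111011001111→0 (1)
 23  0111110110011111→0 (1)
 24  1111101100111111→1 (1)
 25  1111011001111111→1 (0)
 26  1110110011111110→1 (1)
 27  1101100111111101→1 (0)
 28  1011001111111010→1 (1)
 29  0110011111110101→0 (0)
 30  1100111111101010→1 (0)
 31  1001111111010100→1 (1)
 32  0011111110101001→0 (1)
 33  0111111101010011→0 (1)
 34  1111111010100111→1 (0)
 35  1111110101001110→1 (0)
 36  1111101010011100→1 (1)
 37  1111010100111001→1 (0)
 38  1110101001110010→1 (0)
 39  1101010011100100→1 (1)
 40  1010100111001001→1 (0)
 41  0101001110010010→0 (1)
 42  1010011100100101→1 (1)
 43  0100111001001011→0 (1)
 44  1001110010010111→1 (1)
 45  0011100100101111→0 (0)
 46  0111001001011110→0 (0)
 47  1110010010111100→1 (1)
 48  1100100101111001→1 (1)
 49  1001001011110011→1 (0)
 50  0010010111100110→0 (0)
 51  0100101111001100→0 (0)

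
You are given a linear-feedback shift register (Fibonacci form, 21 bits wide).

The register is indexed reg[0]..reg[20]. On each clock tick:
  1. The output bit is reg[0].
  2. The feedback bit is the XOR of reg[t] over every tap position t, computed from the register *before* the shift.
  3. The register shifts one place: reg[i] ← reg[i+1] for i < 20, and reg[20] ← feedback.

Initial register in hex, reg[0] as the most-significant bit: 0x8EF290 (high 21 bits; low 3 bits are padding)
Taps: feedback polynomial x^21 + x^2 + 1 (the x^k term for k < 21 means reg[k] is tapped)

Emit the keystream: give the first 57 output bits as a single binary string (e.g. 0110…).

tick  register→output (feedback)
  0  100011101111001010010→1 (1)
  1  000111011110010100101→0 (0)
  2  001110111100101001010→0 (1)
  3  011101111001010010101→0 (1)
  4  111011110010100101011→1 (0)
  5  110111100101001010110→1 (1)
  6  101111001010010101101→1 (0)
  7  011110010100101011010→0 (1)
  8  111100101001010110101→1 (0)
  9  111001010010101101010→1 (0)
 10  110010100101011010100→1 (1)
 11  100101001010110101001→1 (1)
 12  001010010101101010011→0 (1)
 13  010100101011010100111→0 (0)
 14  101001010110101001110→1 (0)
 15  010010101101010011100→0 (0)
 16  100101011010100111000→1 (1)
 17  001010110101001110001→0 (1)
 18  010101101010011100011→0 (0)
 19  101011010100111000110→1 (0)
 20  010110101001110001100→0 (0)
 21  101101010011100011000→1 (0)
 22  011010100111000110000→0 (1)
 23  110101001110001100001→1 (1)
 24  101010011100011000011→1 (0)
 25  010100111000110000110→0 (0)
 26  101001110001100001100→1 (0)
 27  010011100011000011000→0 (0)
 28  100111000110000110000→1 (1)
 29  001110001100001100001→0 (1)
 30  011100011000011000011→0 (1)
 31  111000110000110000111→1 (0)
 32  110001100001100001110→1 (1)
 33  100011000011000011101→1 (1)
 34  000110000110000111011→0 (0)
 35  001100001100001110110→0 (1)
 36  011000011000011101101→0 (1)
 37  110000110000111011011→1 (1)
 38  100001100001110110111→1 (1)
 39  000011000011101101111→0 (0)
 40  000110000111011011110→0 (0)
 41  001100001110110111100→0 (1)
 42  011000011101101111001→0 (1)
 43  110000111011011110011→1 (1)
 44  100001110110111100111→1 (1)
 45  000011101101111001111→0 (0)
 46  000111011011110011110→0 (0)
 47  001110110111100111100→0 (1)
 48  011101101111001111001→0 (1)
 49  111011011110011110011→1 (0)
 50  110110111100111100110→1 (1)
 51  101101111001111001101→1 (0)
 52  011011110011110011010→0 (1)
 53  110111100111100110101→1 (1)
 54  101111001111001101011→1 (0)
 55  011110011110011010110→0 (1)
 56  111100111100110101101→1 (0)

100011101111001010010101101010011100011000011000011101101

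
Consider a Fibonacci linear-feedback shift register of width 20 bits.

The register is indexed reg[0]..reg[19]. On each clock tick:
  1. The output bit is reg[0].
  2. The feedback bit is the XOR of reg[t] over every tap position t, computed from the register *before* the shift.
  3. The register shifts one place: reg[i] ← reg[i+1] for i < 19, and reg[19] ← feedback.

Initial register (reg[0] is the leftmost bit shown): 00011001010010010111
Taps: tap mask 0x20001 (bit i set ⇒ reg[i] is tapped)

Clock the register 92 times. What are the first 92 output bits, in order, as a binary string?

step | reg (before) | out | fb
   0 | 00011001010010010111 | 0 | 1
   1 | 00110010100100101111 | 0 | 1
   2 | 01100101001001011111 | 0 | 1
   3 | 11001010010010111111 | 1 | 0
   4 | 10010100100101111110 | 1 | 0
   5 | 00101001001011111100 | 0 | 1
   6 | 01010010010111111001 | 0 | 0
   7 | 10100100101111110010 | 1 | 1
   8 | 01001001011111100101 | 0 | 1
   9 | 10010010111111001011 | 1 | 1
  10 | 00100101111110010111 | 0 | 1
  11 | 01001011111100101111 | 0 | 1
  12 | 10010111111001011111 | 1 | 0
  13 | 00101111110010111110 | 0 | 1
  14 | 01011111100101111101 | 0 | 1
  15 | 10111111001011111011 | 1 | 1
  16 | 01111110010111110111 | 0 | 1
  17 | 11111100101111101111 | 1 | 0
  18 | 11111001011111011110 | 1 | 0
  19 | 11110010111110111100 | 1 | 0
  20 | 11100101111101111000 | 1 | 1
  21 | 11001011111011110001 | 1 | 1
  22 | 10010111110111100011 | 1 | 1
  23 | 00101111101111000111 | 0 | 1
  24 | 01011111011110001111 | 0 | 1
  25 | 10111110111100011111 | 1 | 0
  26 | 01111101111000111110 | 0 | 1
  27 | 11111011110001111101 | 1 | 0
  28 | 11110111100011111010 | 1 | 1
  29 | 11101111000111110101 | 1 | 0
  30 | 11011110001111101010 | 1 | 1
  31 | 10111100011111010101 | 1 | 0
  32 | 01111000111110101010 | 0 | 0
  33 | 11110001111101010100 | 1 | 0
  34 | 11100011111010101000 | 1 | 1
  35 | 11000111110101010001 | 1 | 1
  36 | 10001111101010100011 | 1 | 1
  37 | 00011111010101000111 | 0 | 1
  38 | 00111110101010001111 | 0 | 1
  39 | 01111101010100011111 | 0 | 1
  40 | 11111010101000111111 | 1 | 0
  41 | 11110101010001111110 | 1 | 0
  42 | 11101010100011111100 | 1 | 0
  43 | 11010101000111111000 | 1 | 1
  44 | 10101010001111110001 | 1 | 1
  45 | 01010100011111100011 | 0 | 0
  46 | 10101000111111000110 | 1 | 0
  47 | 01010001111110001100 | 0 | 1
  48 | 10100011111100011001 | 1 | 1
  49 | 01000111111000110011 | 0 | 0
  50 | 10001111110001100110 | 1 | 0
  51 | 00011111100011001100 | 0 | 1
  52 | 00111111000110011001 | 0 | 0
  53 | 01111110001100110010 | 0 | 0
  54 | 11111100011001100100 | 1 | 0
  55 | 11111000110011001000 | 1 | 1
  56 | 11110001100110010001 | 1 | 1
  57 | 11100011001100100011 | 1 | 1
  58 | 11000110011001000111 | 1 | 0
  59 | 10001100110010001110 | 1 | 0
  60 | 00011001100100011100 | 0 | 1
  61 | 00110011001000111001 | 0 | 0
  62 | 01100110010001110010 | 0 | 0
  63 | 11001100100011100100 | 1 | 0
  64 | 10011001000111001000 | 1 | 1
  65 | 00110010001110010001 | 0 | 0
  66 | 01100100011100100010 | 0 | 0
  67 | 11001000111001000100 | 1 | 0
  68 | 10010001110010001000 | 1 | 1
  69 | 00100011100100010001 | 0 | 0
  70 | 01000111001000100010 | 0 | 0
  71 | 10001110010001000100 | 1 | 0
  72 | 00011100100010001000 | 0 | 0
  73 | 00111001000100010000 | 0 | 0
  74 | 01110010001000100000 | 0 | 0
  75 | 11100100010001000000 | 1 | 1
  76 | 11001000100010000001 | 1 | 1
  77 | 10010001000100000011 | 1 | 1
  78 | 00100010001000000111 | 0 | 1
  79 | 01000100010000001111 | 0 | 1
  80 | 10001000100000011111 | 1 | 0
  81 | 00010001000000111110 | 0 | 1
  82 | 00100010000001111101 | 0 | 1
  83 | 01000100000011111011 | 0 | 0
  84 | 10001000000111110110 | 1 | 0
  85 | 00010000001111101100 | 0 | 1
  86 | 00100000011111011001 | 0 | 0
  87 | 01000000111110110010 | 0 | 0
  88 | 10000001111101100100 | 1 | 0
  89 | 00000011111011001000 | 0 | 0
  90 | 00000111110110010000 | 0 | 0
  91 | 00001111101100100000 | 0 | 0

00011001010010010111111001011111011110001111101010100011111100011001100100011100100010001000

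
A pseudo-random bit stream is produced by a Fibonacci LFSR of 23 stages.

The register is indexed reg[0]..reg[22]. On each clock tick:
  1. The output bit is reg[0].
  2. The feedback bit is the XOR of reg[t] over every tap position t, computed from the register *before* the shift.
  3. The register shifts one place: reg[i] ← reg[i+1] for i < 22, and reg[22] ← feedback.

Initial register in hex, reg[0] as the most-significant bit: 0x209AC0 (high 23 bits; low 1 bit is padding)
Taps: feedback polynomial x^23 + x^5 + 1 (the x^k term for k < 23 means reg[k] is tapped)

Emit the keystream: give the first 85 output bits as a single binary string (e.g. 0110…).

0010000010011010110000000110011110000101100110010010111001101101011110011100011110000

tick  register→output (feedback)
  0  00100000100110101100000→0 (0)
  1  01000001001101011000000→0 (0)
  2  10000010011010110000000→1 (1)
  3  00000100110101100000001→0 (1)
  4  00001001101011000000011→0 (0)
  5  00010011010110000000110→0 (0)
  6  00100110101100000001100→0 (1)
  7  01001101011000000011001→0 (1)
  8  10011010110000000110011→1 (1)
  9  00110101100000001100111→0 (1)
 10  01101011000000011001111→0 (0)
 11  11010110000000110011110→1 (0)
 12  10101100000001100111100→1 (0)
 13  01011000000011001111000→0 (0)
 14  10110000000110011110000→1 (1)
 15  01100000001100111100001→0 (0)
 16  11000000011001111000010→1 (1)
 17  10000000110011110000101→1 (1)
 18  00000001100111100001011→0 (0)
 19  00000011001111000010110→0 (0)
 20  00000110011110000101100→0 (1)
 21  00001100111100001011001→0 (1)
 22  00011001111000010110011→0 (0)
 23  00110011110000101100110→0 (0)
 24  01100111100001011001100→0 (1)
 25  11001111000010110011001→1 (0)
 26  10011110000101100110010→1 (0)
 27  00111100001011001100100→0 (1)
 28  01111000010110011001001→0 (0)
 29  11110000101100110010010→1 (1)
 30  11100001011001100100101→1 (1)
 31  11000010110011001001011→1 (1)
 32  10000101100110010010111→1 (0)
 33  00001011001100100101110→0 (0)
 34  00010110011001001011100→0 (1)
 35  00101100110010010111001→0 (1)
 36  01011001100100101110011→0 (0)
 37  10110011001001011100110→1 (1)
 38  01100110010010111001101→0 (1)
 39  11001100100101110011011→1 (0)
 40  10011001001011100110110→1 (1)
 41  00110010010111001101101→0 (0)
 42  01100100101110011011010→0 (1)
 43  11001001011100110110101→1 (1)
 44  10010010111001101101011→1 (1)
 45  00100101110011011010111→0 (1)
 46  01001011100110110101111→0 (0)
 47  10010111001101101011110→1 (0)
 48  00101110011011010111100→0 (1)
 49  01011100110110101111001→0 (1)
 50  10111001101101011110011→1 (1)
 51  01110011011010111100111→0 (0)
 52  11100110110101111001110→1 (0)
 53  11001101101011110011100→1 (0)
 54  10011011010111100111000→1 (1)
 55  00110110101111001110001→0 (1)
 56  01101101011110011100011→0 (1)
 57  11011010111100111000111→1 (1)
 58  10110101111001110001111→1 (0)
 59  01101011110011100011110→0 (0)
 60  11010111100111000111100→1 (0)
 61  10101111001110001111000→1 (0)
 62  01011110011100011110000→0 (1)
 63  10111100111000111100001→1 (0)
 64  01111001110001111000010→0 (0)
 65  11110011100011110000100→1 (1)
 66  11100111000111100001001→1 (0)
 67  11001110001111000010010→1 (0)
 68  10011100011110000100100→1 (0)
 69  00111000111100001001000→0 (0)
 70  01110001111000010010000→0 (0)
 71  11100011110000100100000→1 (1)
 72  11000111100001001000001→1 (0)
 73  10001111000010010000010→1 (0)
 74  00011110000100100000100→0 (1)
 75  00111100001001000001001→0 (1)
 76  01111000010010000010011→0 (0)
 77  11110000100100000100110→1 (1)
 78  11100001001000001001101→1 (1)
 79  11000010010000010011011→1 (1)
 80  10000100100000100110111→1 (0)
 81  00001001000001001101110→0 (0)
 82  00010010000010011011100→0 (0)
 83  00100100000100110111000→0 (1)
 84  01001000001001101110001→0 (0)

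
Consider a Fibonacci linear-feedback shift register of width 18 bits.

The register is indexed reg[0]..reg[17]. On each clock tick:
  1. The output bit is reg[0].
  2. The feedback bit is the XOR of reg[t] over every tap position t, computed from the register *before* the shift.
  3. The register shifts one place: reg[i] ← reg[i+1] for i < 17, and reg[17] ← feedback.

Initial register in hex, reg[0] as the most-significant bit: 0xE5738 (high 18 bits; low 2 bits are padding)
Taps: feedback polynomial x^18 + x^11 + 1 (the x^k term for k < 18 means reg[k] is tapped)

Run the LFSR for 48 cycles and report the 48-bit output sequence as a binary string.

111001010111001110011110011000000010011111010111

k : reg_k → out_k, fb_k
0: 111001010111001110 → 1, fb=0
1: 110010101110011100 → 1, fb=1
2: 100101011100111001 → 1, fb=1
3: 001010111001110011 → 0, fb=1
4: 010101110011100111 → 0, fb=1
5: 101011100111001111 → 1, fb=0
6: 010111001110011110 → 0, fb=0
7: 101110011100111100 → 1, fb=1
8: 011100111001111001 → 0, fb=1
9: 111001110011110011 → 1, fb=0
10: 110011100111100110 → 1, fb=0
11: 100111001111001100 → 1, fb=0
12: 001110011110011000 → 0, fb=0
13: 011100111100110000 → 0, fb=0
14: 111001111001100000 → 1, fb=0
15: 110011110011000000 → 1, fb=0
16: 100111100110000000 → 1, fb=1
17: 001111001100000001 → 0, fb=0
18: 011110011000000010 → 0, fb=0
19: 111100110000000100 → 1, fb=1
20: 111001100000001001 → 1, fb=1
21: 110011000000010011 → 1, fb=1
22: 100110000000100111 → 1, fb=1
23: 001100000001001111 → 0, fb=1
24: 011000000010011111 → 0, fb=0
25: 110000000100111110 → 1, fb=1
26: 100000001001111101 → 1, fb=0
27: 000000010011111010 → 0, fb=1
28: 000000100111110101 → 0, fb=1
29: 000001001111101011 → 0, fb=1
30: 000010011111010111 → 0, fb=1
31: 000100111110101111 → 0, fb=0
32: 001001111101011110 → 0, fb=1
33: 010011111010111101 → 0, fb=0
34: 100111110101111010 → 1, fb=0
35: 001111101011110100 → 0, fb=1
36: 011111010111101001 → 0, fb=1
37: 111110101111010011 → 1, fb=0
38: 111101011110100110 → 1, fb=1
39: 111010111101001101 → 1, fb=0
40: 110101111010011010 → 1, fb=1
41: 101011110100110101 → 1, fb=1
42: 010111101001101011 → 0, fb=1
43: 101111010011010111 → 1, fb=0
44: 011110100110101110 → 0, fb=0
45: 111101001101011100 → 1, fb=0
46: 111010011010111000 → 1, fb=1
47: 110100110101110001 → 1, fb=0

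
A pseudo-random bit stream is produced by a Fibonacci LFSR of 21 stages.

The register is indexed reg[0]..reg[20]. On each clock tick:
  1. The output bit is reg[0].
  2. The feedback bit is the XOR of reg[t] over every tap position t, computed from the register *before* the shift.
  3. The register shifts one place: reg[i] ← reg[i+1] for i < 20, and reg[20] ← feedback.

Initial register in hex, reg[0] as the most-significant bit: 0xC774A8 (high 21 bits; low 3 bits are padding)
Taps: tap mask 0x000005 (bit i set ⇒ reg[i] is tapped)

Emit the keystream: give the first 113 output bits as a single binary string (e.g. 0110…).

11000111011101001010111011010101001100001010110000001111100100001110000110001110100110110011110110100111101111100

tick  register→output (feedback)
  0  110001110111010010101→1 (1)
  1  100011101110100101011→1 (1)
  2  000111011101001010111→0 (0)
  3  001110111010010101110→0 (1)
  4  011101110100101011101→0 (1)
  5  111011101001010111011→1 (0)
  6  110111010010101110110→1 (1)
  7  101110100101011101101→1 (0)
  8  011101001010111011010→0 (1)
  9  111010010101110110101→1 (0)
 10  110100101011101101010→1 (1)
 11  101001010111011010101→1 (0)
 12  010010101110110101010→0 (0)
 13  100101011101101010100→1 (1)
 14  001010111011010101001→0 (1)
 15  010101110110101010011→0 (0)
 16  101011101101010100110→1 (0)
 17  010111011010101001100→0 (0)
 18  101110110101010011000→1 (0)
 19  011101101010100110000→0 (1)
 20  111011010101001100001→1 (0)
 21  110110101010011000010→1 (1)
 22  101101010100110000101→1 (0)
 23  011010101001100001010→0 (1)
 24  110101010011000010101→1 (1)
 25  101010100110000101011→1 (0)
 26  010101001100001010110→0 (0)
 27  101010011000010101100→1 (0)
 28  010100110000101011000→0 (0)
 29  101001100001010110000→1 (0)
 30  010011000010101100000→0 (0)
 31  100110000101011000000→1 (1)
 32  001100001010110000001→0 (1)
 33  011000010101100000011→0 (1)
 34  110000101011000000111→1 (1)
 35  100001010110000001111→1 (1)
 36  000010101100000011111→0 (0)
 37  000101011000000111110→0 (0)
 38  001010110000001111100→0 (1)
 39  010101100000011111001→0 (0)
 40  101011000000111110010→1 (0)
 41  010110000001111100100→0 (0)
 42  101100000011111001000→1 (0)
 43  011000000111110010000→0 (1)
 44  110000001111100100001→1 (1)
 45  100000011111001000011→1 (1)
 46  000000111110010000111→0 (0)
 47  000001111100100001110→0 (0)
 48  000011111001000011100→0 (0)
 49  000111110010000111000→0 (0)
 50  001111100100001110000→0 (1)
 51  011111001000011100001→0 (1)
 52  111110010000111000011→1 (0)
 53  111100100001110000110→1 (0)
 54  111001000011100001100→1 (0)
 55  110010000111000011000→1 (1)
 56  100100001110000110001→1 (1)
 57  001000011100001100011→0 (1)
 58  010000111000011000111→0 (0)
 59  100001110000110001110→1 (1)
 60  000011100001100011101→0 (0)
 61  000111000011000111010→0 (0)
 62  001110000110001110100→0 (1)
 63  011100001100011101001→0 (1)
 64  111000011000111010011→1 (0)
 65  110000110001110100110→1 (1)
 66  100001100011101001101→1 (1)
 67  000011000111010011011→0 (0)
 68  000110001110100110110→0 (0)
 69  001100011101001101100→0 (1)
 70  011000111010011011001→0 (1)
 71  110001110100110110011→1 (1)
 72  100011101001101100111→1 (1)
 73  000111010011011001111→0 (0)
 74  001110100110110011110→0 (1)
 75  011101001101100111101→0 (1)
 76  111010011011001111011→1 (0)
 77  110100110110011110110→1 (1)
 78  101001101100111101101→1 (0)
 79  010011011001111011010→0 (0)
 80  100110110011110110100→1 (1)
 81  001101100111101101001→0 (1)
 82  011011001111011010011→0 (1)
 83  110110011110110100111→1 (1)
 84  101100111101101001111→1 (0)
 85  011001111011010011110→0 (1)
 86  110011110110100111101→1 (1)
 87  100111101101001111011→1 (1)
 88  001111011010011110111→0 (1)
 89  011110110100111101111→0 (1)
 90  111101101001111011111→1 (0)
 91  111011010011110111110→1 (0)
 92  110110100111101111100→1 (1)
 93  101101001111011111001→1 (0)
 94  011010011110111110010→0 (1)
 95  110100111101111100101→1 (1)
 96  101001111011111001011→1 (0)
 97  010011110111110010110→0 (0)
 98  100111101111100101100→1 (1)
 99  001111011111001011001→0 (1)
100  011110111110010110011→0 (1)
101  111101111100101100111→1 (0)
102  111011111001011001110→1 (0)
103  110111110010110011100→1 (1)
104  101111100101100111001→1 (0)
105  011111001011001110010→0 (1)
106  111110010110011100101→1 (0)
107  111100101100111001010→1 (0)
108  111001011001110010100→1 (0)
109  110010110011100101000→1 (1)
110  100101100111001010001→1 (1)
111  001011001110010100011→0 (1)
112  010110011100101000111→0 (0)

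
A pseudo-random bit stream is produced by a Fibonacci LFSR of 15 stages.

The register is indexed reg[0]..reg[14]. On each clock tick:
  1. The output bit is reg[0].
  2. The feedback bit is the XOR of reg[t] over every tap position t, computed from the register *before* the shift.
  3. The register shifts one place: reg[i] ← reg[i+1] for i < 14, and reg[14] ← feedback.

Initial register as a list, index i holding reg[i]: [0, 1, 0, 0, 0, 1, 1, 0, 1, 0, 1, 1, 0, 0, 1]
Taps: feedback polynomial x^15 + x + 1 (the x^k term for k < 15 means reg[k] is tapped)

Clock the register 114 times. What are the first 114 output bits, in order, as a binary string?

010001101011001110010111101010010111000111110111001001000011001011011000101011101101001111100110111010000101011001

k : reg_k → out_k, fb_k
0: 010001101011001 → 0, fb=1
1: 100011010110011 → 1, fb=1
2: 000110101100111 → 0, fb=0
3: 001101011001110 → 0, fb=0
4: 011010110011100 → 0, fb=1
5: 110101100111001 → 1, fb=0
6: 101011001110010 → 1, fb=1
7: 010110011100101 → 0, fb=1
8: 101100111001011 → 1, fb=1
9: 011001110010111 → 0, fb=1
10: 110011100101111 → 1, fb=0
11: 100111001011110 → 1, fb=1
12: 001110010111101 → 0, fb=0
13: 011100101111010 → 0, fb=1
14: 111001011110101 → 1, fb=0
15: 110010111101010 → 1, fb=0
16: 100101111010100 → 1, fb=1
17: 001011110101001 → 0, fb=0
18: 010111101010010 → 0, fb=1
19: 101111010100101 → 1, fb=1
20: 011110101001011 → 0, fb=1
21: 111101010010111 → 1, fb=0
22: 111010100101110 → 1, fb=0
23: 110101001011100 → 1, fb=0
24: 101010010111000 → 1, fb=1
25: 010100101110001 → 0, fb=1
26: 101001011100011 → 1, fb=1
27: 010010111000111 → 0, fb=1
28: 100101110001111 → 1, fb=1
29: 001011100011111 → 0, fb=0
30: 010111000111110 → 0, fb=1
31: 101110001111101 → 1, fb=1
32: 011100011111011 → 0, fb=1
33: 111000111110111 → 1, fb=0
34: 110001111101110 → 1, fb=0
35: 100011111011100 → 1, fb=1
36: 000111110111001 → 0, fb=0
37: 001111101110010 → 0, fb=0
38: 011111011100100 → 0, fb=1
39: 111110111001001 → 1, fb=0
40: 111101110010010 → 1, fb=0
41: 111011100100100 → 1, fb=0
42: 110111001001000 → 1, fb=0
43: 101110010010000 → 1, fb=1
44: 011100100100001 → 0, fb=1
45: 111001001000011 → 1, fb=0
46: 110010010000110 → 1, fb=0
47: 100100100001100 → 1, fb=1
48: 001001000011001 → 0, fb=0
49: 010010000110010 → 0, fb=1
50: 100100001100101 → 1, fb=1
51: 001000011001011 → 0, fb=0
52: 010000110010110 → 0, fb=1
53: 100001100101101 → 1, fb=1
54: 000011001011011 → 0, fb=0
55: 000110010110110 → 0, fb=0
56: 001100101101100 → 0, fb=0
57: 011001011011000 → 0, fb=1
58: 110010110110001 → 1, fb=0
59: 100101101100010 → 1, fb=1
60: 001011011000101 → 0, fb=0
61: 010110110001010 → 0, fb=1
62: 101101100010101 → 1, fb=1
63: 011011000101011 → 0, fb=1
64: 110110001010111 → 1, fb=0
65: 101100010101110 → 1, fb=1
66: 011000101011101 → 0, fb=1
67: 110001010111011 → 1, fb=0
68: 100010101110110 → 1, fb=1
69: 000101011101101 → 0, fb=0
70: 001010111011010 → 0, fb=0
71: 010101110110100 → 0, fb=1
72: 101011101101001 → 1, fb=1
73: 010111011010011 → 0, fb=1
74: 101110110100111 → 1, fb=1
75: 011101101001111 → 0, fb=1
76: 111011010011111 → 1, fb=0
77: 110110100111110 → 1, fb=0
78: 101101001111100 → 1, fb=1
79: 011010011111001 → 0, fb=1
80: 110100111110011 → 1, fb=0
81: 101001111100110 → 1, fb=1
82: 010011111001101 → 0, fb=1
83: 100111110011011 → 1, fb=1
84: 001111100110111 → 0, fb=0
85: 011111001101110 → 0, fb=1
86: 111110011011101 → 1, fb=0
87: 111100110111010 → 1, fb=0
88: 111001101110100 → 1, fb=0
89: 110011011101000 → 1, fb=0
90: 100110111010000 → 1, fb=1
91: 001101110100001 → 0, fb=0
92: 011011101000010 → 0, fb=1
93: 110111010000101 → 1, fb=0
94: 101110100001010 → 1, fb=1
95: 011101000010101 → 0, fb=1
96: 111010000101011 → 1, fb=0
97: 110100001010110 → 1, fb=0
98: 101000010101100 → 1, fb=1
99: 010000101011001 → 0, fb=1
100: 100001010110011 → 1, fb=1
101: 000010101100111 → 0, fb=0
102: 000101011001110 → 0, fb=0
103: 001010110011100 → 0, fb=0
104: 010101100111000 → 0, fb=1
105: 101011001110001 → 1, fb=1
106: 010110011100011 → 0, fb=1
107: 101100111000111 → 1, fb=1
108: 011001110001111 → 0, fb=1
109: 110011100011111 → 1, fb=0
110: 100111000111110 → 1, fb=1
111: 001110001111101 → 0, fb=0
112: 011100011111010 → 0, fb=1
113: 111000111110101 → 1, fb=0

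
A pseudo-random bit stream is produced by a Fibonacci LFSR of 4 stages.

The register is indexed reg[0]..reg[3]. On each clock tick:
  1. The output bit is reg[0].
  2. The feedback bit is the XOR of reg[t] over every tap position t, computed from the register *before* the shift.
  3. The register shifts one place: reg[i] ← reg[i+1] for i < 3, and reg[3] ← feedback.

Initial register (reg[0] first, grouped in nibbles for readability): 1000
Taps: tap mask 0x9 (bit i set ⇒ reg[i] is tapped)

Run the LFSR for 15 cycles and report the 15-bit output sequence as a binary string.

100011110101100

k : reg_k → out_k, fb_k
0: 1000 → 1, fb=1
1: 0001 → 0, fb=1
2: 0011 → 0, fb=1
3: 0111 → 0, fb=1
4: 1111 → 1, fb=0
5: 1110 → 1, fb=1
6: 1101 → 1, fb=0
7: 1010 → 1, fb=1
8: 0101 → 0, fb=1
9: 1011 → 1, fb=0
10: 0110 → 0, fb=0
11: 1100 → 1, fb=1
12: 1001 → 1, fb=0
13: 0010 → 0, fb=0
14: 0100 → 0, fb=0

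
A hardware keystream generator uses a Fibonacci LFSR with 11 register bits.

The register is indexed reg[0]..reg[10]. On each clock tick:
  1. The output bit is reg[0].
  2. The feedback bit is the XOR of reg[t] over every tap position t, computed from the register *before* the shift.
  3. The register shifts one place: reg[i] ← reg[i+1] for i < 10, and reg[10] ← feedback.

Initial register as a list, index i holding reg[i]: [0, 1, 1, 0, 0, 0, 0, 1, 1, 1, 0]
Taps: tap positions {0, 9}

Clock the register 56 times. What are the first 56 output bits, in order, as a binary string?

tick  register→output (feedback)
  0  01100001110→0 (1)
  1  11000011101→1 (1)
  2  10000111011→1 (0)
  3  00001110110→0 (1)
  4  00011101101→0 (0)
  5  00111011010→0 (1)
  6  01110110101→0 (0)
  7  11101101010→1 (0)
  8  11011010100→1 (1)
  9  10110101001→1 (1)
 10  01101010011→0 (1)
 11  11010100111→1 (0)
 12  10101001110→1 (0)
 13  01010011100→0 (0)
 14  10100111000→1 (1)
 15  01001110001→0 (0)
 16  10011100010→1 (0)
 17  00111000100→0 (0)
 18  01110001000→0 (0)
 19  11100010000→1 (1)
 20  11000100001→1 (1)
 21  10001000011→1 (0)
 22  00010000110→0 (1)
 23  00100001101→0 (0)
 24  01000011010→0 (1)
 25  10000110101→1 (1)
 26  00001101011→0 (1)
 27  00011010111→0 (1)
 28  00110101111→0 (1)
 29  01101011111→0 (1)
 30  11010111111→1 (0)
 31  10101111110→1 (0)
 32  01011111100→0 (0)
 33  10111111000→1 (1)
 34  01111110001→0 (0)
 35  11111100010→1 (0)
 36  11111000100→1 (1)
 37  11110001001→1 (1)
 38  11100010011→1 (0)
 39  11000100110→1 (0)
 40  10001001100→1 (1)
 41  00010011001→0 (0)
 42  00100110010→0 (1)
 43  01001100101→0 (0)
 44  10011001010→1 (0)
 45  00110010100→0 (0)
 46  01100101000→0 (0)
 47  11001010000→1 (1)
 48  10010100001→1 (1)
 49  00101000011→0 (1)
 50  01010000111→0 (1)
 51  10100001111→1 (0)
 52  01000011110→0 (1)
 53  10000111101→1 (1)
 54  00001111011→0 (1)
 55  00011110111→0 (1)

01100001110110101001110001000011010111111000100110010100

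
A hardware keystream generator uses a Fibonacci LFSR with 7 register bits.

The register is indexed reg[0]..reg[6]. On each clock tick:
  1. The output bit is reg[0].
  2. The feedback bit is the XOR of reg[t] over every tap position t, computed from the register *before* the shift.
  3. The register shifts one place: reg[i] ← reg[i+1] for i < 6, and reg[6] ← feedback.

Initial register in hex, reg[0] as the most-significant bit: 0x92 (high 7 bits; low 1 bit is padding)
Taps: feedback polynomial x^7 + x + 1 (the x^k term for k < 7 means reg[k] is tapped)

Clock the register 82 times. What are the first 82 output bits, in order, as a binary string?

k : reg_k → out_k, fb_k
0: 1001001 → 1, fb=1
1: 0010011 → 0, fb=0
2: 0100110 → 0, fb=1
3: 1001101 → 1, fb=1
4: 0011011 → 0, fb=0
5: 0110110 → 0, fb=1
6: 1101101 → 1, fb=0
7: 1011010 → 1, fb=1
8: 0110101 → 0, fb=1
9: 1101011 → 1, fb=0
10: 1010110 → 1, fb=1
11: 0101101 → 0, fb=1
12: 1011011 → 1, fb=1
13: 0110111 → 0, fb=1
14: 1101111 → 1, fb=0
15: 1011110 → 1, fb=1
16: 0111101 → 0, fb=1
17: 1111011 → 1, fb=0
18: 1110110 → 1, fb=0
19: 1101100 → 1, fb=0
20: 1011000 → 1, fb=1
21: 0110001 → 0, fb=1
22: 1100011 → 1, fb=0
23: 1000110 → 1, fb=1
24: 0001101 → 0, fb=0
25: 0011010 → 0, fb=0
26: 0110100 → 0, fb=1
27: 1101001 → 1, fb=0
28: 1010010 → 1, fb=1
29: 0100101 → 0, fb=1
30: 1001011 → 1, fb=1
31: 0010111 → 0, fb=0
32: 0101110 → 0, fb=1
33: 1011101 → 1, fb=1
34: 0111011 → 0, fb=1
35: 1110111 → 1, fb=0
36: 1101110 → 1, fb=0
37: 1011100 → 1, fb=1
38: 0111001 → 0, fb=1
39: 1110011 → 1, fb=0
40: 1100110 → 1, fb=0
41: 1001100 → 1, fb=1
42: 0011001 → 0, fb=0
43: 0110010 → 0, fb=1
44: 1100101 → 1, fb=0
45: 1001010 → 1, fb=1
46: 0010101 → 0, fb=0
47: 0101010 → 0, fb=1
48: 1010101 → 1, fb=1
49: 0101011 → 0, fb=1
50: 1010111 → 1, fb=1
51: 0101111 → 0, fb=1
52: 1011111 → 1, fb=1
53: 0111111 → 0, fb=1
54: 1111111 → 1, fb=0
55: 1111110 → 1, fb=0
56: 1111100 → 1, fb=0
57: 1111000 → 1, fb=0
58: 1110000 → 1, fb=0
59: 1100000 → 1, fb=0
60: 1000000 → 1, fb=1
61: 0000001 → 0, fb=0
62: 0000010 → 0, fb=0
63: 0000100 → 0, fb=0
64: 0001000 → 0, fb=0
65: 0010000 → 0, fb=0
66: 0100000 → 0, fb=1
67: 1000001 → 1, fb=1
68: 0000011 → 0, fb=0
69: 0000110 → 0, fb=0
70: 0001100 → 0, fb=0
71: 0011000 → 0, fb=0
72: 0110000 → 0, fb=1
73: 1100001 → 1, fb=0
74: 1000010 → 1, fb=1
75: 0000101 → 0, fb=0
76: 0001010 → 0, fb=0
77: 0010100 → 0, fb=0
78: 0101000 → 0, fb=1
79: 1010001 → 1, fb=1
80: 0100011 → 0, fb=1
81: 1000111 → 1, fb=1

1001001101101011011110110001101001011101110011001010101111111000000100000110000101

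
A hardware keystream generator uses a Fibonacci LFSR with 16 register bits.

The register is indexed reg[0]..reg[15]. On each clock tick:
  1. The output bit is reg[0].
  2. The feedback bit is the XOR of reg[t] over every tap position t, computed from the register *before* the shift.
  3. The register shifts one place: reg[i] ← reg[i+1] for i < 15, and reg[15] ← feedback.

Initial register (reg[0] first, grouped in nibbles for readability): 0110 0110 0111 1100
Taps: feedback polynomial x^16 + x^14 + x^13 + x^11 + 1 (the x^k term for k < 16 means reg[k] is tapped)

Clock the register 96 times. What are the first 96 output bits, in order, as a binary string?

tick  register→output (feedback)
  0  0110011001111100→0 (0)
  1  1100110011111000→1 (0)
  2  1001100111110000→1 (0)
  3  0011001111100000→0 (0)
  4  0110011111000000→0 (0)
  5  1100111110000000→1 (1)
  6  1001111100000001→1 (1)
  7  0011111000000011→0 (1)
  8  0111110000000111→0 (0)
  9  1111100000001110→1 (1)
 10  1111000000011101→1 (1)
 11  1110000000111011→1 (1)
 12  1100000001110111→1 (0)
 13  1000000011101110→1 (1)
 14  0000000111011101→0 (0)
 15  0000001110111010→0 (0)
 16  0000011101110100→0 (0)
 17  0000111011101000→0 (0)
 18  0001110111010000→0 (1)
 19  0011101110100001→0 (0)
 20  0111011101000010→0 (1)
 21  1110111010000101→1 (0)
 22  1101110100001010→1 (0)
 23  1011101000010100→1 (1)
 24  0111010000101001→0 (0)
 25  1110100001010010→1 (1)
 26  1101000010100101→1 (0)
 27  1010000101001010→1 (0)
 28  0100001010010100→0 (0)
 29  1000010100101000→1 (1)
 30  0000101001010001→0 (1)
 31  0001010010100011→0 (1)
 32  0010100101000111→0 (0)
 33  0101001010001110→0 (0)
 34  1010010100011100→1 (1)
 35  0100101000111001→0 (1)
 36  1001010001110011→1 (1)
 37  0010100011100111→0 (0)
 38  0101000111001110→0 (0)
 39  1010001110011100→1 (1)
 40  0100011100111001→0 (1)
 41  1000111001110011→1 (1)
 42  0001110011100111→0 (0)
 43  0011100111001110→0 (0)
 44  0111001110011100→0 (0)
 45  1110011100111000→1 (0)
 46  1100111001110000→1 (0)
 47  1001110011100000→1 (1)
 48  0011100111000001→0 (0)
 49  0111001110000010→0 (1)
 50  1110011100000101→1 (0)
 51  1100111000001010→1 (0)
 52  1001110000010100→1 (1)
 53  0011100000101001→0 (0)
 54  0111000001010010→0 (0)
 55  1110000010100100→1 (0)
 56  1100000101001000→1 (1)
 57  1000001010010001→1 (0)
 58  0000010100100010→0 (1)
 59  0000101001000101→0 (1)
 60  0001010010001011→0 (1)
 61  0010100100010111→0 (1)
 62  0101001000101111→0 (0)
 63  1010010001011110→1 (0)
 64  0100100010111100→0 (0)
 65  1001000101111000→1 (0)
 66  0010001011110000→0 (1)
 67  0100010111100001→0 (0)
 68  1000101111000010→1 (0)
 69  0001011110000100→0 (1)
 70  0010111100001001→0 (0)
 71  0101111000010010→0 (0)
 72  1011110000100100→1 (0)
 73  0111100001001000→0 (0)
 74  1111000010010000→1 (0)
 75  1110000100100000→1 (1)
 76  1100001001000001→1 (1)
 77  1000010010000011→1 (0)
 78  0000100100000110→0 (0)
 79  0001001000001100→0 (1)
 80  0010010000011001→0 (1)
 81  0100100000110011→0 (0)
 82  1001000001100110→1 (1)
 83  0010000011001101→0 (1)
 84  0100000110011011→0 (0)
 85  1000001100110110→1 (0)
 86  0000011001101100→0 (1)
 87  0000110011011001→0 (1)
 88  0001100110110011→0 (0)
 89  0011001101100110→0 (0)
 90  0110011011001100→0 (1)
 91  1100110110011001→1 (0)
 92  1001101100110010→1 (1)
 93  0011011001100101→0 (1)
 94  0110110011001011→0 (1)
 95  1101100110010111→1 (0)

011001100111110000000111011101000010100101000111001110011100000101001000101111000010010000011001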